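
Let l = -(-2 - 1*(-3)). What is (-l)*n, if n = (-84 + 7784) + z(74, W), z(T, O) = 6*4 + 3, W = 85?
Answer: 7727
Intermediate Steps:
z(T, O) = 27 (z(T, O) = 24 + 3 = 27)
n = 7727 (n = (-84 + 7784) + 27 = 7700 + 27 = 7727)
l = -1 (l = -(-2 + 3) = -1*1 = -1)
(-l)*n = -1*(-1)*7727 = 1*7727 = 7727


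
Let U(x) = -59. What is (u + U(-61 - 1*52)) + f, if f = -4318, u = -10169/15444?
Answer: -67608557/15444 ≈ -4377.7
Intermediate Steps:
u = -10169/15444 (u = -10169*1/15444 = -10169/15444 ≈ -0.65844)
(u + U(-61 - 1*52)) + f = (-10169/15444 - 59) - 4318 = -921365/15444 - 4318 = -67608557/15444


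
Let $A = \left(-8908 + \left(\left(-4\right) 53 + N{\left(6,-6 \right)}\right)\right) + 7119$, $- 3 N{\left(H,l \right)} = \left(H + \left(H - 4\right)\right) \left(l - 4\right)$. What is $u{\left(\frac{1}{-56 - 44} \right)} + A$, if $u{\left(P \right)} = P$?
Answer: $- \frac{592303}{300} \approx -1974.3$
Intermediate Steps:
$N{\left(H,l \right)} = - \frac{\left(-4 + l\right) \left(-4 + 2 H\right)}{3}$ ($N{\left(H,l \right)} = - \frac{\left(H + \left(H - 4\right)\right) \left(l - 4\right)}{3} = - \frac{\left(H + \left(H - 4\right)\right) \left(-4 + l\right)}{3} = - \frac{\left(H + \left(-4 + H\right)\right) \left(-4 + l\right)}{3} = - \frac{\left(-4 + 2 H\right) \left(-4 + l\right)}{3} = - \frac{\left(-4 + l\right) \left(-4 + 2 H\right)}{3}$)
$A = - \frac{5923}{3}$ ($A = \left(-8908 + \left(\left(-4\right) 53 + \left(- \frac{16}{3} + \frac{4}{3} \left(-6\right) + \frac{8}{3} \cdot 6 - 4 \left(-6\right)\right)\right)\right) + 7119 = \left(-8908 + \left(-212 + \left(- \frac{16}{3} - 8 + 16 + 24\right)\right)\right) + 7119 = \left(-8908 + \left(-212 + \frac{80}{3}\right)\right) + 7119 = \left(-8908 - \frac{556}{3}\right) + 7119 = - \frac{27280}{3} + 7119 = - \frac{5923}{3} \approx -1974.3$)
$u{\left(\frac{1}{-56 - 44} \right)} + A = \frac{1}{-56 - 44} - \frac{5923}{3} = \frac{1}{-100} - \frac{5923}{3} = - \frac{1}{100} - \frac{5923}{3} = - \frac{592303}{300}$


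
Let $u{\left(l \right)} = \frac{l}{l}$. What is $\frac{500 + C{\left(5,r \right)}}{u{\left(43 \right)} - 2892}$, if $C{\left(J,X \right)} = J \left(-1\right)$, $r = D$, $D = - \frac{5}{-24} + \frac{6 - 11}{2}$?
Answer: $- \frac{495}{2891} \approx -0.17122$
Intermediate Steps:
$u{\left(l \right)} = 1$
$D = - \frac{55}{24}$ ($D = \left(-5\right) \left(- \frac{1}{24}\right) - \frac{5}{2} = \frac{5}{24} - \frac{5}{2} = - \frac{55}{24} \approx -2.2917$)
$r = - \frac{55}{24} \approx -2.2917$
$C{\left(J,X \right)} = - J$
$\frac{500 + C{\left(5,r \right)}}{u{\left(43 \right)} - 2892} = \frac{500 - 5}{1 - 2892} = \frac{500 - 5}{-2891} = 495 \left(- \frac{1}{2891}\right) = - \frac{495}{2891}$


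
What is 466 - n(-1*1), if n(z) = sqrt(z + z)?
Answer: 466 - I*sqrt(2) ≈ 466.0 - 1.4142*I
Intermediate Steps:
n(z) = sqrt(2)*sqrt(z) (n(z) = sqrt(2*z) = sqrt(2)*sqrt(z))
466 - n(-1*1) = 466 - sqrt(2)*sqrt(-1*1) = 466 - sqrt(2)*sqrt(-1) = 466 - sqrt(2)*I = 466 - I*sqrt(2)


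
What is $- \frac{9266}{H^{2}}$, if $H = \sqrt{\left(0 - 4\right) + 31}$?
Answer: $- \frac{9266}{27} \approx -343.19$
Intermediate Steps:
$H = 3 \sqrt{3}$ ($H = \sqrt{\left(0 - 4\right) + 31} = \sqrt{-4 + 31} = \sqrt{27} = 3 \sqrt{3} \approx 5.1962$)
$- \frac{9266}{H^{2}} = - \frac{9266}{\left(3 \sqrt{3}\right)^{2}} = - \frac{9266}{27}$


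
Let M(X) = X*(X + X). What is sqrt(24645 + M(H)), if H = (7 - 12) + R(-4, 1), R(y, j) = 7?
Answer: sqrt(24653) ≈ 157.01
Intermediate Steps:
H = 2 (H = (7 - 12) + 7 = -5 + 7 = 2)
M(X) = 2*X**2 (M(X) = X*(2*X) = 2*X**2)
sqrt(24645 + M(H)) = sqrt(24645 + 2*2**2) = sqrt(24645 + 2*4) = sqrt(24645 + 8) = sqrt(24653)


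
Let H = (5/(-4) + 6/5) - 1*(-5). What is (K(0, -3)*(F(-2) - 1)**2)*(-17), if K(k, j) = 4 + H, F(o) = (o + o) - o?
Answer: -27387/20 ≈ -1369.3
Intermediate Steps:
H = 99/20 (H = (5*(-1/4) + 6*(1/5)) + 5 = (-5/4 + 6/5) + 5 = -1/20 + 5 = 99/20 ≈ 4.9500)
F(o) = o (F(o) = 2*o - o = o)
K(k, j) = 179/20 (K(k, j) = 4 + 99/20 = 179/20)
(K(0, -3)*(F(-2) - 1)**2)*(-17) = (179*(-2 - 1)**2/20)*(-17) = ((179/20)*(-3)**2)*(-17) = ((179/20)*9)*(-17) = (1611/20)*(-17) = -27387/20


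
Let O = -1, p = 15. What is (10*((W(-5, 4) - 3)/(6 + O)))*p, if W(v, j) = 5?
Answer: 60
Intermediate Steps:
(10*((W(-5, 4) - 3)/(6 + O)))*p = (10*((5 - 3)/(6 - 1)))*15 = (10*(2/5))*15 = (10*(2*(⅕)))*15 = (10*(⅖))*15 = 4*15 = 60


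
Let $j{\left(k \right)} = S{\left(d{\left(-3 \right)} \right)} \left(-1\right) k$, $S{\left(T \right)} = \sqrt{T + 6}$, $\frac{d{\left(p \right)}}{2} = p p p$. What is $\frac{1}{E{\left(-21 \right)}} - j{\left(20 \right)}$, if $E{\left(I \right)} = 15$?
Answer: $\frac{1}{15} + 80 i \sqrt{3} \approx 0.066667 + 138.56 i$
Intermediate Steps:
$d{\left(p \right)} = 2 p^{3}$ ($d{\left(p \right)} = 2 p p p = 2 p^{2} p = 2 p^{3}$)
$S{\left(T \right)} = \sqrt{6 + T}$
$j{\left(k \right)} = - 4 i k \sqrt{3}$ ($j{\left(k \right)} = \sqrt{6 + 2 \left(-3\right)^{3}} \left(-1\right) k = \sqrt{6 + 2 \left(-27\right)} \left(-1\right) k = \sqrt{6 - 54} \left(-1\right) k = \sqrt{-48} \left(-1\right) k = 4 i \sqrt{3} \left(-1\right) k = - 4 i \sqrt{3} k = - 4 i k \sqrt{3}$)
$\frac{1}{E{\left(-21 \right)}} - j{\left(20 \right)} = \frac{1}{15} - \left(-4\right) i 20 \sqrt{3} = \frac{1}{15} - - 80 i \sqrt{3} = \frac{1}{15} + 80 i \sqrt{3}$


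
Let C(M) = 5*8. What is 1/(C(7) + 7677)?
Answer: 1/7717 ≈ 0.00012958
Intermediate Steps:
C(M) = 40
1/(C(7) + 7677) = 1/(40 + 7677) = 1/7717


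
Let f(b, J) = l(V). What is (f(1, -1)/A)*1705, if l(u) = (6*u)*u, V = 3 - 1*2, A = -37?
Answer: -10230/37 ≈ -276.49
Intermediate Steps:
V = 1 (V = 3 - 2 = 1)
l(u) = 6*u**2
f(b, J) = 6 (f(b, J) = 6*1**2 = 6*1 = 6)
(f(1, -1)/A)*1705 = (6/(-37))*1705 = (6*(-1/37))*1705 = -6/37*1705 = -10230/37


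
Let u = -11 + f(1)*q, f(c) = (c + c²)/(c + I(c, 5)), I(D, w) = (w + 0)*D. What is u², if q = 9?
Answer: 64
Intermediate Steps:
I(D, w) = D*w (I(D, w) = w*D = D*w)
f(c) = (c + c²)/(6*c) (f(c) = (c + c²)/(c + c*5) = (c + c²)/(c + 5*c) = (c + c²)/((6*c)) = (c + c²)*(1/(6*c)) = (c + c²)/(6*c))
u = -8 (u = -11 + (⅙ + (⅙)*1)*9 = -11 + (⅙ + ⅙)*9 = -11 + (⅓)*9 = -11 + 3 = -8)
u² = (-8)² = 64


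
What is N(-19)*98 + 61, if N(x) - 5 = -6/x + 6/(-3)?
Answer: 7333/19 ≈ 385.95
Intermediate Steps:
N(x) = 3 - 6/x (N(x) = 5 + (-6/x + 6/(-3)) = 5 + (-6/x + 6*(-1/3)) = 5 + (-6/x - 2) = 5 + (-2 - 6/x) = 3 - 6/x)
N(-19)*98 + 61 = (3 - 6/(-19))*98 + 61 = (3 - 6*(-1/19))*98 + 61 = (3 + 6/19)*98 + 61 = (63/19)*98 + 61 = 6174/19 + 61 = 7333/19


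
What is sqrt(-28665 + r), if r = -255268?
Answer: I*sqrt(283933) ≈ 532.85*I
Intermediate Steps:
sqrt(-28665 + r) = sqrt(-28665 - 255268) = sqrt(-283933) = I*sqrt(283933)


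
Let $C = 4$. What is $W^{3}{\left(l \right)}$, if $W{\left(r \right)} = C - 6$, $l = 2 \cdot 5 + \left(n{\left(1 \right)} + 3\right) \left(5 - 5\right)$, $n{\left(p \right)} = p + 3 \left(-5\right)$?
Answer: $-8$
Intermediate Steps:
$n{\left(p \right)} = -15 + p$ ($n{\left(p \right)} = p - 15 = -15 + p$)
$l = 10$ ($l = 2 \cdot 5 + \left(\left(-15 + 1\right) + 3\right) \left(5 - 5\right) = 10 + \left(-14 + 3\right) 0 = 10 - 0 = 10 + 0 = 10$)
$W{\left(r \right)} = -2$ ($W{\left(r \right)} = 4 - 6 = -2$)
$W^{3}{\left(l \right)} = \left(-2\right)^{3} = -8$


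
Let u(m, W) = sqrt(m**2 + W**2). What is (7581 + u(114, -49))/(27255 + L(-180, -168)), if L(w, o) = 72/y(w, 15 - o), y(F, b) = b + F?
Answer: 361/1299 + sqrt(15397)/27279 ≈ 0.28245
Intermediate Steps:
y(F, b) = F + b
u(m, W) = sqrt(W**2 + m**2)
L(w, o) = 72/(15 + w - o) (L(w, o) = 72/(w + (15 - o)) = 72/(15 + w - o))
(7581 + u(114, -49))/(27255 + L(-180, -168)) = (7581 + sqrt((-49)**2 + 114**2))/(27255 + 72/(15 - 180 - 1*(-168))) = (7581 + sqrt(2401 + 12996))/(27255 + 72/(15 - 180 + 168)) = (7581 + sqrt(15397))/(27255 + 72/3) = (7581 + sqrt(15397))/(27255 + 72*(1/3)) = (7581 + sqrt(15397))/(27255 + 24) = (7581 + sqrt(15397))/27279 = (7581 + sqrt(15397))*(1/27279) = 361/1299 + sqrt(15397)/27279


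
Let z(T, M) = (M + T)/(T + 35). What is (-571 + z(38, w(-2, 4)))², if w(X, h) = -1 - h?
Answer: 1734722500/5329 ≈ 3.2553e+5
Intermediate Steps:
z(T, M) = (M + T)/(35 + T)
(-571 + z(38, w(-2, 4)))² = (-571 + ((-1 - 1*4) + 38)/(35 + 38))² = (-571 + ((-1 - 4) + 38)/73)² = (-571 + (-5 + 38)/73)² = (-571 + (1/73)*33)² = (-571 + 33/73)² = (-41650/73)² = 1734722500/5329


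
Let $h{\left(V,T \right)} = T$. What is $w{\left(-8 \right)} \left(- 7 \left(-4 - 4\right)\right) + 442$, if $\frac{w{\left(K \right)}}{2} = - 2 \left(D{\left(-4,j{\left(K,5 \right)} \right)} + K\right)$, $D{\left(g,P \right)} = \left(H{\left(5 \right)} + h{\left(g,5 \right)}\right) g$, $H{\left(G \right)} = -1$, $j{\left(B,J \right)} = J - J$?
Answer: $5818$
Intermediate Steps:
$j{\left(B,J \right)} = 0$
$D{\left(g,P \right)} = 4 g$ ($D{\left(g,P \right)} = \left(-1 + 5\right) g = 4 g$)
$w{\left(K \right)} = 64 - 4 K$ ($w{\left(K \right)} = 2 \left(- 2 \left(4 \left(-4\right) + K\right)\right) = 2 \left(- 2 \left(-16 + K\right)\right) = 2 \left(32 - 2 K\right) = 64 - 4 K$)
$w{\left(-8 \right)} \left(- 7 \left(-4 - 4\right)\right) + 442 = \left(64 - -32\right) \left(- 7 \left(-4 - 4\right)\right) + 442 = \left(64 + 32\right) \left(\left(-7\right) \left(-8\right)\right) + 442 = 96 \cdot 56 + 442 = 5376 + 442 = 5818$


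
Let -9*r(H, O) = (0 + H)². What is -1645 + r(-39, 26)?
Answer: -1814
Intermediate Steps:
r(H, O) = -H²/9 (r(H, O) = -(0 + H)²/9 = -H²/9)
-1645 + r(-39, 26) = -1645 - ⅑*(-39)² = -1645 - ⅑*1521 = -1645 - 169 = -1814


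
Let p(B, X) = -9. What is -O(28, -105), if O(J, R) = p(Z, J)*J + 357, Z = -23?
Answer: -105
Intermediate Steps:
O(J, R) = 357 - 9*J (O(J, R) = -9*J + 357 = 357 - 9*J)
-O(28, -105) = -(357 - 9*28) = -(357 - 252) = -1*105 = -105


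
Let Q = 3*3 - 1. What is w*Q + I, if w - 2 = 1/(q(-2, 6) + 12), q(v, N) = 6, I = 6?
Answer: 202/9 ≈ 22.444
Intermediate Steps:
w = 37/18 (w = 2 + 1/(6 + 12) = 2 + 1/18 = 37/18 ≈ 2.0556)
Q = 8 (Q = 9 - 1 = 8)
w*Q + I = (37/18)*8 + 6 = 148/9 + 6 = 202/9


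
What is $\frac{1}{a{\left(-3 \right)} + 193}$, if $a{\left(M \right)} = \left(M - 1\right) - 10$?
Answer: $\frac{1}{179} \approx 0.0055866$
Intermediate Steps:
$a{\left(M \right)} = -11 + M$ ($a{\left(M \right)} = \left(-1 + M\right) - 10 = -11 + M$)
$\frac{1}{a{\left(-3 \right)} + 193} = \frac{1}{\left(-11 - 3\right) + 193} = \frac{1}{-14 + 193} = \frac{1}{179}$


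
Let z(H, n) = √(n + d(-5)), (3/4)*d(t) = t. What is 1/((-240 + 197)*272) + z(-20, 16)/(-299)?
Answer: -1/11696 - 2*√21/897 ≈ -0.010303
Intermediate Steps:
d(t) = 4*t/3
z(H, n) = √(-20/3 + n) (z(H, n) = √(n + (4/3)*(-5)) = √(n - 20/3) = √(-20/3 + n))
1/((-240 + 197)*272) + z(-20, 16)/(-299) = 1/((-240 + 197)*272) + (√(-60 + 9*16)/3)/(-299) = (1/272)/(-43) + (√(-60 + 144)/3)*(-1/299) = -1/43*1/272 + (√84/3)*(-1/299) = -1/11696 + ((2*√21)/3)*(-1/299) = -1/11696 + (2*√21/3)*(-1/299) = -1/11696 - 2*√21/897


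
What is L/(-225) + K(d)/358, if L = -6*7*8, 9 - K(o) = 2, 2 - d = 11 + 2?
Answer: 40621/26850 ≈ 1.5129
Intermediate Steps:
d = -11 (d = 2 - (11 + 2) = 2 - 1*13 = 2 - 13 = -11)
K(o) = 7 (K(o) = 9 - 1*2 = 9 - 2 = 7)
L = -336 (L = -42*8 = -336)
L/(-225) + K(d)/358 = -336/(-225) + 7/358 = -336*(-1/225) + 7*(1/358) = 112/75 + 7/358 = 40621/26850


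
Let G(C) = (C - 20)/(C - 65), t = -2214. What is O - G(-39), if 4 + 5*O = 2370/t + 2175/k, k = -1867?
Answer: -649988413/358239960 ≈ -1.8144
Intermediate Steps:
G(C) = (-20 + C)/(-65 + C)
O = -4295732/3444615 (O = -⅘ + (2370/(-2214) + 2175/(-1867))/5 = -⅘ + (2370*(-1/2214) + 2175*(-1/1867))/5 = -⅘ + (-395/369 - 2175/1867)/5 = -⅘ + (⅕)*(-1540040/688923) = -⅘ - 308008/688923 = -4295732/3444615 ≈ -1.2471)
O - G(-39) = -4295732/3444615 - (-20 - 39)/(-65 - 39) = -4295732/3444615 - (-59)/(-104) = -4295732/3444615 - (-1)*(-59)/104 = -4295732/3444615 - 1*59/104 = -4295732/3444615 - 59/104 = -649988413/358239960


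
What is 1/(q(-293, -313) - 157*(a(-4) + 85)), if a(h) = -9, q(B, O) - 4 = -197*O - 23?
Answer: 1/49710 ≈ 2.0117e-5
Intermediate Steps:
q(B, O) = -19 - 197*O (q(B, O) = 4 + (-197*O - 23) = 4 + (-23 - 197*O) = -19 - 197*O)
1/(q(-293, -313) - 157*(a(-4) + 85)) = 1/((-19 - 197*(-313)) - 157*(-9 + 85)) = 1/((-19 + 61661) - 157*76) = 1/(61642 - 11932) = 1/49710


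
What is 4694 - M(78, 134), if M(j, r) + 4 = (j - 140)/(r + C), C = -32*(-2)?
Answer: 465133/99 ≈ 4698.3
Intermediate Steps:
C = 64
M(j, r) = -4 + (-140 + j)/(64 + r) (M(j, r) = -4 + (j - 140)/(r + 64) = -4 + (-140 + j)/(64 + r))
4694 - M(78, 134) = 4694 - (-396 + 78 - 4*134)/(64 + 134) = 4694 - (-396 + 78 - 536)/198 = 4694 - (-854)/198 = 4694 - 1*(-427/99) = 4694 + 427/99 = 465133/99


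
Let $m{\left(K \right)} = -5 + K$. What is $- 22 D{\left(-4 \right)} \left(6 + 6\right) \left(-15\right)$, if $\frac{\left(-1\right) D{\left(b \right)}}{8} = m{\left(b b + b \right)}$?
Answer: $-221760$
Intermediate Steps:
$D{\left(b \right)} = 40 - 8 b - 8 b^{2}$ ($D{\left(b \right)} = - 8 \left(-5 + \left(b b + b\right)\right) = - 8 \left(-5 + \left(b^{2} + b\right)\right) = - 8 \left(-5 + \left(b + b^{2}\right)\right) = - 8 \left(-5 + b + b^{2}\right) = 40 - 8 b - 8 b^{2}$)
$- 22 D{\left(-4 \right)} \left(6 + 6\right) \left(-15\right) = - 22 \left(40 - - 32 \left(1 - 4\right)\right) \left(6 + 6\right) \left(-15\right) = - 22 \left(40 - \left(-32\right) \left(-3\right)\right) 12 \left(-15\right) = - 22 \left(40 - 96\right) 12 \left(-15\right) = - 22 \left(\left(-56\right) 12\right) \left(-15\right) = \left(-22\right) \left(-672\right) \left(-15\right) = 14784 \left(-15\right) = -221760$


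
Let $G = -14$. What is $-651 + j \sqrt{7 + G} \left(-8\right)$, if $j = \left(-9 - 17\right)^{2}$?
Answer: $-651 - 5408 i \sqrt{7} \approx -651.0 - 14308.0 i$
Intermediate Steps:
$j = 676$ ($j = \left(-26\right)^{2} = 676$)
$-651 + j \sqrt{7 + G} \left(-8\right) = -651 + 676 \sqrt{7 - 14} \left(-8\right) = -651 + 676 \sqrt{-7} \left(-8\right) = -651 + 676 i \sqrt{7} \left(-8\right) = -651 + 676 \left(- 8 i \sqrt{7}\right) = -651 - 5408 i \sqrt{7}$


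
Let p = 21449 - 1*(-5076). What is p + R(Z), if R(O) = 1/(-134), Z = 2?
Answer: 3554349/134 ≈ 26525.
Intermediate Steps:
R(O) = -1/134
p = 26525 (p = 21449 + 5076 = 26525)
p + R(Z) = 26525 - 1/134 = 3554349/134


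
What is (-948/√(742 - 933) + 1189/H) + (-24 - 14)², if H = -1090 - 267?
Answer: 1958319/1357 + 948*I*√191/191 ≈ 1443.1 + 68.595*I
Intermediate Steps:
H = -1357
(-948/√(742 - 933) + 1189/H) + (-24 - 14)² = (-948/√(742 - 933) + 1189/(-1357)) + (-24 - 14)² = (-948*(-I*√191/191) + 1189*(-1/1357)) + (-38)² = (-948*(-I*√191/191) - 1189/1357) + 1444 = (-(-948)*I*√191/191 - 1189/1357) + 1444 = (948*I*√191/191 - 1189/1357) + 1444 = (-1189/1357 + 948*I*√191/191) + 1444 = 1958319/1357 + 948*I*√191/191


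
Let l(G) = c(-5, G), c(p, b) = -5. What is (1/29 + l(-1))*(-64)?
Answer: 9216/29 ≈ 317.79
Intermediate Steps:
l(G) = -5
(1/29 + l(-1))*(-64) = (1/29 - 5)*(-64) = -144/29*(-64) = 9216/29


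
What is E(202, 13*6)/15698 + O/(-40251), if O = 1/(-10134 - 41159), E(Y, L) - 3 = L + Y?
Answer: 584280271367/32410005136014 ≈ 0.018028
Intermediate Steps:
E(Y, L) = 3 + L + Y (E(Y, L) = 3 + (L + Y) = 3 + L + Y)
O = -1/51293 (O = 1/(-51293) = -1/51293 ≈ -1.9496e-5)
E(202, 13*6)/15698 + O/(-40251) = (3 + 13*6 + 202)/15698 - 1/51293/(-40251) = (3 + 78 + 202)*(1/15698) - 1/51293*(-1/40251) = 283*(1/15698) + 1/2064594543 = 283/15698 + 1/2064594543 = 584280271367/32410005136014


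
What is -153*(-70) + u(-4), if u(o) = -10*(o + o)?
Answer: 10790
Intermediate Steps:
u(o) = -20*o
-153*(-70) + u(-4) = -153*(-70) - 20*(-4) = 10710 + 80 = 10790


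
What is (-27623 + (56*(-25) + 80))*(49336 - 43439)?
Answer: -170676871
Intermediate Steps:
(-27623 + (56*(-25) + 80))*(49336 - 43439) = (-27623 + (-1400 + 80))*5897 = (-27623 - 1320)*5897 = -28943*5897 = -170676871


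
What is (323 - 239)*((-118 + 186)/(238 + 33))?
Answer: 5712/271 ≈ 21.077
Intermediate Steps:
(323 - 239)*((-118 + 186)/(238 + 33)) = 84*(68/271) = 5712/271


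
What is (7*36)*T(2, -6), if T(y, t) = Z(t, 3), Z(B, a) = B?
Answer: -1512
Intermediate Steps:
T(y, t) = t
(7*36)*T(2, -6) = (7*36)*(-6) = 252*(-6) = -1512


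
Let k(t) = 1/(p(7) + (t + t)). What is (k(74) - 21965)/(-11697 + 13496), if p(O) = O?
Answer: -3404574/278845 ≈ -12.210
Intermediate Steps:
k(t) = 1/(7 + 2*t) (k(t) = 1/(7 + (t + t)) = 1/(7 + 2*t))
(k(74) - 21965)/(-11697 + 13496) = (1/(7 + 2*74) - 21965)/(-11697 + 13496) = (1/(7 + 148) - 21965)/1799 = (1/155 - 21965)*(1/1799) = -3404574/155*1/1799 = -3404574/278845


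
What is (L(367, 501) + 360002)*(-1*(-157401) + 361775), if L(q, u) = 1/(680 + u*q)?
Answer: 34492646003185720/184547 ≈ 1.8690e+11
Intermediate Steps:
L(q, u) = 1/(680 + q*u)
(L(367, 501) + 360002)*(-1*(-157401) + 361775) = (1/(680 + 367*501) + 360002)*(-1*(-157401) + 361775) = (1/(680 + 183867) + 360002)*(157401 + 361775) = (1/184547 + 360002)*519176 = (66437289095/184547)*519176 = 34492646003185720/184547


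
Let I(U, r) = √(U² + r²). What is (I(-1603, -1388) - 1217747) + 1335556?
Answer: 117809 + √4496153 ≈ 1.1993e+5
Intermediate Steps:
(I(-1603, -1388) - 1217747) + 1335556 = (√((-1603)² + (-1388)²) - 1217747) + 1335556 = (√(2569609 + 1926544) - 1217747) + 1335556 = (√4496153 - 1217747) + 1335556 = (-1217747 + √4496153) + 1335556 = 117809 + √4496153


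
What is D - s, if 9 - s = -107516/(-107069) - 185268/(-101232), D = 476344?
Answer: 430244567445407/903234084 ≈ 4.7634e+5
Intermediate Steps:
s = 5569063489/903234084 (s = 9 - (-107516/(-107069) - 185268/(-101232)) = 9 - (-107516*(-1/107069) - 185268*(-1/101232)) = 9 - (107516/107069 + 15439/8436) = 9 - 1*2560043267/903234084 = 9 - 2560043267/903234084 = 5569063489/903234084 ≈ 6.1657)
D - s = 476344 - 1*5569063489/903234084 = 476344 - 5569063489/903234084 = 430244567445407/903234084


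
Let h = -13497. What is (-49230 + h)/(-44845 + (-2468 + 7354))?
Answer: 62727/39959 ≈ 1.5698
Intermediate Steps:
(-49230 + h)/(-44845 + (-2468 + 7354)) = (-49230 - 13497)/(-44845 + (-2468 + 7354)) = -62727/(-44845 + 4886) = -62727/(-39959) = -62727*(-1/39959) = 62727/39959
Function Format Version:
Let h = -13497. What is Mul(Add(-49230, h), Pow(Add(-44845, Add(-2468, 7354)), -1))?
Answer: Rational(62727, 39959) ≈ 1.5698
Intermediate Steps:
Mul(Add(-49230, h), Pow(Add(-44845, Add(-2468, 7354)), -1)) = Mul(Add(-49230, -13497), Pow(Add(-44845, Add(-2468, 7354)), -1)) = Mul(-62727, Pow(Add(-44845, 4886), -1)) = Mul(-62727, Pow(-39959, -1)) = Mul(-62727, Rational(-1, 39959)) = Rational(62727, 39959)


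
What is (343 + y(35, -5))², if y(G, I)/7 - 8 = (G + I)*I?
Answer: 423801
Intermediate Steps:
y(G, I) = 56 + 7*I*(G + I) (y(G, I) = 56 + 7*((G + I)*I) = 56 + 7*(I*(G + I)) = 56 + 7*I*(G + I))
(343 + y(35, -5))² = (343 + (56 + 7*(-5)² + 7*35*(-5)))² = (343 + (56 + 7*25 - 1225))² = (343 + (56 + 175 - 1225))² = (343 - 994)² = (-651)² = 423801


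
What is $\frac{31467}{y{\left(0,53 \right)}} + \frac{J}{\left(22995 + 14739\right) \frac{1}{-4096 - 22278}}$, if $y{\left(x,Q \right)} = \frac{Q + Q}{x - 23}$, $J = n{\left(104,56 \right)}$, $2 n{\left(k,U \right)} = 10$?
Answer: $- \frac{13661810557}{1999902} \approx -6831.2$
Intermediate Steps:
$n{\left(k,U \right)} = 5$ ($n{\left(k,U \right)} = \frac{1}{2} \cdot 10 = 5$)
$J = 5$
$y{\left(x,Q \right)} = \frac{2 Q}{-23 + x}$
$\frac{31467}{y{\left(0,53 \right)}} + \frac{J}{\left(22995 + 14739\right) \frac{1}{-4096 - 22278}} = \frac{31467}{2 \cdot 53 \frac{1}{-23 + 0}} + \frac{5}{\left(22995 + 14739\right) \frac{1}{-4096 - 22278}} = \frac{31467}{2 \cdot 53 \frac{1}{-23}} + \frac{5}{37734 \frac{1}{-26374}} = \frac{31467}{2 \cdot 53 \left(- \frac{1}{23}\right)} + \frac{5}{37734 \left(- \frac{1}{26374}\right)} = \frac{31467}{- \frac{106}{23}} + \frac{5}{- \frac{18867}{13187}} = 31467 \left(- \frac{23}{106}\right) + 5 \left(- \frac{13187}{18867}\right) = - \frac{723741}{106} - \frac{65935}{18867} = - \frac{13661810557}{1999902}$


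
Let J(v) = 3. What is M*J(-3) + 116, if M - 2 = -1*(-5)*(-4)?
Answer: 62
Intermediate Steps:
M = -18 (M = 2 - 1*(-5)*(-4) = 2 + 5*(-4) = 2 - 20 = -18)
M*J(-3) + 116 = -18*3 + 116 = -54 + 116 = 62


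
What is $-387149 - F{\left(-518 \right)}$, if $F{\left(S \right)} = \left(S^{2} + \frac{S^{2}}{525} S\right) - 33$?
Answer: $- \frac{29302024}{75} \approx -3.9069 \cdot 10^{5}$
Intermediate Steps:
$F{\left(S \right)} = -33 + S^{2} + \frac{S^{3}}{525}$ ($F{\left(S \right)} = \left(S^{2} + \frac{S^{2}}{525} S\right) - 33 = \left(S^{2} + \frac{S^{3}}{525}\right) - 33 = -33 + S^{2} + \frac{S^{3}}{525}$)
$-387149 - F{\left(-518 \right)} = -387149 - \left(-33 + \left(-518\right)^{2} + \frac{\left(-518\right)^{3}}{525}\right) = -387149 - \left(-33 + 268324 + \frac{1}{525} \left(-138991832\right)\right) = -387149 - \left(-33 + 268324 - \frac{19855976}{75}\right) = -387149 - \frac{265849}{75} = - \frac{29302024}{75}$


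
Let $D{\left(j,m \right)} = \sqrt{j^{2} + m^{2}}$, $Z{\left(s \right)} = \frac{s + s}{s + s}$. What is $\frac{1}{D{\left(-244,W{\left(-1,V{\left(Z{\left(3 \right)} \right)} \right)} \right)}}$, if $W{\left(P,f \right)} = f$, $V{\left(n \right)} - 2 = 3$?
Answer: $\frac{\sqrt{59561}}{59561} \approx 0.0040975$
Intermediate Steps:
$Z{\left(s \right)} = 1$ ($Z{\left(s \right)} = \frac{2 s}{2 s} = 2 s \frac{1}{2 s} = 1$)
$V{\left(n \right)} = 5$ ($V{\left(n \right)} = 2 + 3 = 5$)
$\frac{1}{D{\left(-244,W{\left(-1,V{\left(Z{\left(3 \right)} \right)} \right)} \right)}} = \frac{1}{\sqrt{\left(-244\right)^{2} + 5^{2}}} = \frac{1}{\sqrt{59536 + 25}} = \frac{1}{\sqrt{59561}} = \frac{\sqrt{59561}}{59561}$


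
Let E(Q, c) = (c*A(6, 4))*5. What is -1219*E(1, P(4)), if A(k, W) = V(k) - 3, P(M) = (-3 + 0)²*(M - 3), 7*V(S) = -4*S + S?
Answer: 2139345/7 ≈ 3.0562e+5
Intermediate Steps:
V(S) = -3*S/7 (V(S) = (-4*S + S)/7 = (-3*S)/7 = -3*S/7)
P(M) = -27 + 9*M (P(M) = (-3)²*(-3 + M) = 9*(-3 + M) = -27 + 9*M)
A(k, W) = -3 - 3*k/7 (A(k, W) = -3*k/7 - 3 = -3 - 3*k/7)
E(Q, c) = -195*c/7 (E(Q, c) = (c*(-3 - 3/7*6))*5 = (c*(-3 - 18/7))*5 = (c*(-39/7))*5 = -39*c/7*5 = -195*c/7)
-1219*E(1, P(4)) = -(-237705)*(-27 + 9*4)/7 = -(-237705)*(-27 + 36)/7 = -(-237705)*9/7 = -1219*(-1755/7) = 2139345/7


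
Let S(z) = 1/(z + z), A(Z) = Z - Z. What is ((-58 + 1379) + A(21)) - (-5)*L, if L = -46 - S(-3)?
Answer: 6551/6 ≈ 1091.8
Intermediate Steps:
A(Z) = 0
S(z) = 1/(2*z)
L = -275/6 (L = -46 - 1/(2*(-3)) = -46 - (-1)/(2*3) = -46 - 1*(-⅙) = -46 + ⅙ = -275/6 ≈ -45.833)
((-58 + 1379) + A(21)) - (-5)*L = ((-58 + 1379) + 0) - (-5)*(-275)/6 = (1321 + 0) - 1*1375/6 = 1321 - 1375/6 = 6551/6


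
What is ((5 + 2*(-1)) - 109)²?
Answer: 11236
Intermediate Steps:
((5 + 2*(-1)) - 109)² = ((5 - 2) - 109)² = (3 - 109)² = (-106)² = 11236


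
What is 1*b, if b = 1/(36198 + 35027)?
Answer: 1/71225 ≈ 1.4040e-5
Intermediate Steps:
b = 1/71225 ≈ 1.4040e-5
1*b = 1*(1/71225) = 1/71225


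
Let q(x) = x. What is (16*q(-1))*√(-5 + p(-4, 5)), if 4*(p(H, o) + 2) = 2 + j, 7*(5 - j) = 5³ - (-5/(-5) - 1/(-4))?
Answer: -76*I*√21/7 ≈ -49.754*I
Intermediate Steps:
j = -355/28 (j = 5 - (5³ - (-5/(-5) - 1/(-4)))/7 = 5 - (125 - (-5*(-⅕) - 1*(-¼)))/7 = 5 - (125 - (1 + ¼))/7 = 5 - (125 - 1*5/4)/7 = 5 - (125 - 5/4)/7 = 5 - ⅐*495/4 = 5 - 495/28 = -355/28 ≈ -12.679)
p(H, o) = -523/112 (p(H, o) = -2 + (2 - 355/28)/4 = -2 + (¼)*(-299/28) = -2 - 299/112 = -523/112)
(16*q(-1))*√(-5 + p(-4, 5)) = (16*(-1))*√(-5 - 523/112) = -76*I*√21/7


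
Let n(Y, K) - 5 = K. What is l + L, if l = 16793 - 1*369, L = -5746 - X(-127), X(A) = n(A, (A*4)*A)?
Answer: -53843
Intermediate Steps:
n(Y, K) = 5 + K
X(A) = 5 + 4*A**2 (X(A) = 5 + (A*4)*A = 5 + (4*A)*A = 5 + 4*A**2)
L = -70267 (L = -5746 - (5 + 4*(-127)**2) = -5746 - (5 + 4*16129) = -5746 - (5 + 64516) = -5746 - 1*64521 = -5746 - 64521 = -70267)
l = 16424 (l = 16793 - 369 = 16424)
l + L = 16424 - 70267 = -53843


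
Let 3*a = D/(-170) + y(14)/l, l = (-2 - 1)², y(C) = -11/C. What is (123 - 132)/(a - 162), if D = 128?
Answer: 289170/5214059 ≈ 0.055460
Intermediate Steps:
l = 9 (l = (-3)² = 9)
a = -8999/32130 (a = (128/(-170) - 11/14/9)/3 = (128*(-1/170) - 11*1/14*(⅑))/3 = (-64/85 - 11/14*⅑)/3 = (-64/85 - 11/126)/3 = (⅓)*(-8999/10710) = -8999/32130 ≈ -0.28008)
(123 - 132)/(a - 162) = (123 - 132)/(-8999/32130 - 162) = -9/(-5214059/32130) = -9*(-32130/5214059) = 289170/5214059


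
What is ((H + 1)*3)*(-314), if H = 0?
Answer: -942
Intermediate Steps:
((H + 1)*3)*(-314) = ((0 + 1)*3)*(-314) = (1*3)*(-314) = 3*(-314) = -942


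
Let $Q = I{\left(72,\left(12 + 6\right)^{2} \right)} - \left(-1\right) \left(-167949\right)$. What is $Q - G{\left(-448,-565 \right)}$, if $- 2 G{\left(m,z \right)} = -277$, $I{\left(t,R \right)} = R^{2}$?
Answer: $- \frac{126223}{2} \approx -63112.0$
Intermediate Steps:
$G{\left(m,z \right)} = \frac{277}{2}$ ($G{\left(m,z \right)} = \left(- \frac{1}{2}\right) \left(-277\right) = \frac{277}{2}$)
$Q = -62973$ ($Q = \left(\left(12 + 6\right)^{2}\right)^{2} - \left(-1\right) \left(-167949\right) = \left(18^{2}\right)^{2} - 167949 = 324^{2} - 167949 = 104976 - 167949 = -62973$)
$Q - G{\left(-448,-565 \right)} = -62973 - \frac{277}{2} = - \frac{126223}{2}$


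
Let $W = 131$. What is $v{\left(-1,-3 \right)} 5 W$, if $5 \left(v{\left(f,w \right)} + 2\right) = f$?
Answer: $-1441$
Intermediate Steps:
$v{\left(f,w \right)} = -2 + \frac{f}{5}$
$v{\left(-1,-3 \right)} 5 W = \left(-2 + \frac{1}{5} \left(-1\right)\right) 5 \cdot 131 = \left(-2 - \frac{1}{5}\right) 655 = \left(- \frac{11}{5}\right) 655 = -1441$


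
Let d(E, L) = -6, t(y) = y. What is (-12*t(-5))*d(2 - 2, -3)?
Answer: -360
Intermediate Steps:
(-12*t(-5))*d(2 - 2, -3) = -12*(-5)*(-6) = 60*(-6) = -360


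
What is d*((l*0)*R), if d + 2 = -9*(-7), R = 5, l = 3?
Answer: 0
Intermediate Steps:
d = 61 (d = -2 - 9*(-7) = -2 - 1*(-63) = -2 + 63 = 61)
d*((l*0)*R) = 61*((3*0)*5) = 61*(0*5) = 61*0 = 0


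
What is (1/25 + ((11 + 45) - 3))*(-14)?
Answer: -18564/25 ≈ -742.56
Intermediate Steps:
(1/25 + ((11 + 45) - 3))*(-14) = (1/25 + (56 - 3))*(-14) = (1/25 + 53)*(-14) = (1326/25)*(-14) = -18564/25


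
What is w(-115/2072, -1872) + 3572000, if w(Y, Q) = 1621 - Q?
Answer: 3575493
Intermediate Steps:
w(-115/2072, -1872) + 3572000 = (1621 - 1*(-1872)) + 3572000 = (1621 + 1872) + 3572000 = 3493 + 3572000 = 3575493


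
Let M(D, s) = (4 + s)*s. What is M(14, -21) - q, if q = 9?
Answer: 348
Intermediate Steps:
M(D, s) = s*(4 + s)
M(14, -21) - q = -21*(4 - 21) - 1*9 = -21*(-17) - 9 = 357 - 9 = 348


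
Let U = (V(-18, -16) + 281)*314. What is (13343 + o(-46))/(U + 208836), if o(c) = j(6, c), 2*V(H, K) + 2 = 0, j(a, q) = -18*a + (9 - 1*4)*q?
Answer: 13005/296756 ≈ 0.043824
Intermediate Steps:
j(a, q) = -18*a + 5*q (j(a, q) = -18*a + (9 - 4)*q = -18*a + 5*q)
V(H, K) = -1 (V(H, K) = -1 + (1/2)*0 = -1 + 0 = -1)
o(c) = -108 + 5*c (o(c) = -18*6 + 5*c = -108 + 5*c)
U = 87920 (U = (-1 + 281)*314 = 280*314 = 87920)
(13343 + o(-46))/(U + 208836) = (13343 + (-108 + 5*(-46)))/(87920 + 208836) = (13343 + (-108 - 230))/296756 = (13343 - 338)*(1/296756) = 13005*(1/296756) = 13005/296756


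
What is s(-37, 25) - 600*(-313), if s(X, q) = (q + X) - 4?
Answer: 187784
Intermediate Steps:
s(X, q) = -4 + X + q (s(X, q) = (X + q) - 4 = -4 + X + q)
s(-37, 25) - 600*(-313) = (-4 - 37 + 25) - 600*(-313) = -16 + 187800 = 187784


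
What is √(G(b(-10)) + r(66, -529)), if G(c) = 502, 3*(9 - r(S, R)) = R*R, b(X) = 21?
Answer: 2*I*√208731/3 ≈ 304.58*I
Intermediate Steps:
r(S, R) = 9 - R²/3 (r(S, R) = 9 - R*R/3 = 9 - R²/3)
√(G(b(-10)) + r(66, -529)) = √(502 + (9 - ⅓*(-529)²)) = √(502 + (9 - ⅓*279841)) = √(502 + (9 - 279841/3)) = √(502 - 279814/3) = √(-278308/3) = 2*I*√208731/3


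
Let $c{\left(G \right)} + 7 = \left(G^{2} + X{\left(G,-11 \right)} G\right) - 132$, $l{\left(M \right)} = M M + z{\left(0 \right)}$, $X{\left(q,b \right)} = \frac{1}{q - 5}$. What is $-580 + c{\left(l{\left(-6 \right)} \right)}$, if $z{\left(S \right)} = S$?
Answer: $\frac{17923}{31} \approx 578.16$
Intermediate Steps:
$X{\left(q,b \right)} = \frac{1}{-5 + q}$
$l{\left(M \right)} = M^{2}$ ($l{\left(M \right)} = M M + 0 = M^{2} + 0 = M^{2}$)
$c{\left(G \right)} = -139 + G^{2} + \frac{G}{-5 + G}$ ($c{\left(G \right)} = -7 - \left(132 - G^{2} - \frac{G}{-5 + G}\right) = -7 + \left(-132 + G^{2} + \frac{G}{-5 + G}\right) = -139 + G^{2} + \frac{G}{-5 + G}$)
$-580 + c{\left(l{\left(-6 \right)} \right)} = -580 + \frac{\left(-6\right)^{2} + \left(-139 + \left(\left(-6\right)^{2}\right)^{2}\right) \left(-5 + \left(-6\right)^{2}\right)}{-5 + \left(-6\right)^{2}} = -580 + \frac{36 + \left(-139 + 36^{2}\right) \left(-5 + 36\right)}{-5 + 36} = -580 + \frac{36 + \left(-139 + 1296\right) 31}{31} = -580 + \frac{36 + 1157 \cdot 31}{31} = -580 + \frac{36 + 35867}{31} = -580 + \frac{1}{31} \cdot 35903 = -580 + \frac{35903}{31} = \frac{17923}{31}$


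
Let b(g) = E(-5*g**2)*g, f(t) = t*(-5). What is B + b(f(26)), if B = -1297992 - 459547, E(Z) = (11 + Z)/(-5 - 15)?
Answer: -4613435/2 ≈ -2.3067e+6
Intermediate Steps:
f(t) = -5*t
E(Z) = -11/20 - Z/20 (E(Z) = (11 + Z)/(-20) = (11 + Z)*(-1/20) = -11/20 - Z/20)
b(g) = g*(-11/20 + g**2/4) (b(g) = (-11/20 - (-1)*g**2/4)*g = (-11/20 + g**2/4)*g = g*(-11/20 + g**2/4))
B = -1757539
B + b(f(26)) = -1757539 + (-5*26)*(-11 + 5*(-5*26)**2)/20 = -1757539 + (1/20)*(-130)*(-11 + 5*(-130)**2) = -1757539 + (1/20)*(-130)*(-11 + 5*16900) = -1757539 + (1/20)*(-130)*(-11 + 84500) = -1757539 + (1/20)*(-130)*84489 = -1757539 - 1098357/2 = -4613435/2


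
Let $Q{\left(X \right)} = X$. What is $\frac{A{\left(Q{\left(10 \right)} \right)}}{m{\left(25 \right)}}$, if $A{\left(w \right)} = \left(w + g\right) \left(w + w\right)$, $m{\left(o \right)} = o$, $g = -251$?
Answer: $- \frac{964}{5} \approx -192.8$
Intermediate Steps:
$A{\left(w \right)} = 2 w \left(-251 + w\right)$ ($A{\left(w \right)} = \left(w - 251\right) \left(w + w\right) = \left(-251 + w\right) 2 w = 2 w \left(-251 + w\right)$)
$\frac{A{\left(Q{\left(10 \right)} \right)}}{m{\left(25 \right)}} = \frac{2 \cdot 10 \left(-251 + 10\right)}{25} = 2 \cdot 10 \left(-241\right) \frac{1}{25} = \left(-4820\right) \frac{1}{25} = - \frac{964}{5}$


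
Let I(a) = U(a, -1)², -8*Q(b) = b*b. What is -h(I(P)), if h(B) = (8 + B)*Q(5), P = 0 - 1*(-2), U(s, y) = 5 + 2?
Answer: 1425/8 ≈ 178.13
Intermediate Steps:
Q(b) = -b²/8 (Q(b) = -b*b/8 = -b²/8)
U(s, y) = 7
P = 2 (P = 0 + 2 = 2)
I(a) = 49 (I(a) = 7² = 49)
h(B) = -25 - 25*B/8 (h(B) = (8 + B)*(-⅛*5²) = (8 + B)*(-⅛*25) = (8 + B)*(-25/8) = -25 - 25*B/8)
-h(I(P)) = -(-25 - 25/8*49) = -(-25 - 1225/8) = -1*(-1425/8) = 1425/8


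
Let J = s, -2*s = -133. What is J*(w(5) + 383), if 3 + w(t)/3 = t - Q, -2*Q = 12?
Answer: 54131/2 ≈ 27066.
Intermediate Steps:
s = 133/2 (s = -½*(-133) = 133/2 ≈ 66.500)
Q = -6 (Q = -½*12 = -6)
w(t) = 9 + 3*t (w(t) = -9 + 3*(t - 1*(-6)) = -9 + 3*(t + 6) = -9 + 3*(6 + t) = -9 + (18 + 3*t) = 9 + 3*t)
J = 133/2 ≈ 66.500
J*(w(5) + 383) = 133*((9 + 3*5) + 383)/2 = 133*((9 + 15) + 383)/2 = 133*(24 + 383)/2 = (133/2)*407 = 54131/2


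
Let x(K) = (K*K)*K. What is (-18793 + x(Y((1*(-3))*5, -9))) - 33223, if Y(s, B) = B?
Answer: -52745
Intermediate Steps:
x(K) = K³ (x(K) = K²*K = K³)
(-18793 + x(Y((1*(-3))*5, -9))) - 33223 = (-18793 + (-9)³) - 33223 = (-18793 - 729) - 33223 = -19522 - 33223 = -52745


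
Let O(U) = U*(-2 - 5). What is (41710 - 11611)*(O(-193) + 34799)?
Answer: 1088078850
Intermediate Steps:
O(U) = -7*U (O(U) = U*(-7) = -7*U)
(41710 - 11611)*(O(-193) + 34799) = (41710 - 11611)*(-7*(-193) + 34799) = 30099*(1351 + 34799) = 30099*36150 = 1088078850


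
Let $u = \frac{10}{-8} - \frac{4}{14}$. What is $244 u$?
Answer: $- \frac{2623}{7} \approx -374.71$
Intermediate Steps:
$u = - \frac{43}{28}$ ($u = 10 \left(- \frac{1}{8}\right) - \frac{2}{7} = - \frac{5}{4} - \frac{2}{7} = - \frac{43}{28} \approx -1.5357$)
$244 u = 244 \left(- \frac{43}{28}\right) = - \frac{2623}{7}$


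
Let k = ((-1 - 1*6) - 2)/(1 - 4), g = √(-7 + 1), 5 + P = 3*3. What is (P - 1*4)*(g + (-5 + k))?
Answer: 0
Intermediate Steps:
P = 4 (P = -5 + 3*3 = -5 + 9 = 4)
g = I*√6 (g = √(-6) = I*√6 ≈ 2.4495*I)
k = 3 (k = ((-1 - 6) - 2)/(-3) = (-7 - 2)*(-⅓) = -9*(-⅓) = 3)
(P - 1*4)*(g + (-5 + k)) = (4 - 1*4)*(I*√6 + (-5 + 3)) = (4 - 4)*(I*√6 - 2) = 0*(-2 + I*√6) = 0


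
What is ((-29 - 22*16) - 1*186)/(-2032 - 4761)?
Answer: 567/6793 ≈ 0.083468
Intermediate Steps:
((-29 - 22*16) - 1*186)/(-2032 - 4761) = ((-29 - 352) - 186)/(-6793) = (-381 - 186)*(-1/6793) = -567*(-1/6793) = 567/6793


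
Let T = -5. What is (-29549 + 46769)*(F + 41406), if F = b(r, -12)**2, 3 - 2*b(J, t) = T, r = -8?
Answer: 713286840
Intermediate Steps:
b(J, t) = 4 (b(J, t) = 3/2 - 1/2*(-5) = 3/2 + 5/2 = 4)
F = 16 (F = 4**2 = 16)
(-29549 + 46769)*(F + 41406) = (-29549 + 46769)*(16 + 41406) = 17220*41422 = 713286840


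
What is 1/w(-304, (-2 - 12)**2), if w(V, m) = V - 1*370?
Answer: -1/674 ≈ -0.0014837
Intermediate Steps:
w(V, m) = -370 + V (w(V, m) = V - 370 = -370 + V)
1/w(-304, (-2 - 12)**2) = 1/(-370 - 304) = 1/(-674) = -1/674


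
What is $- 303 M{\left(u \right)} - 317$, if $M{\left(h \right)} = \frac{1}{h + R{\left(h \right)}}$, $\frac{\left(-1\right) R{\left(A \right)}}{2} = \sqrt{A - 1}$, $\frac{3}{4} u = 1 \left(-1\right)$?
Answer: $\frac{- 634 \sqrt{21} + 359 i}{2 \left(\sqrt{21} - 2 i\right)} \approx -280.64 - 83.311 i$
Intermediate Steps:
$u = - \frac{4}{3}$ ($u = \frac{4 \cdot 1 \left(-1\right)}{3} = \frac{4}{3} \left(-1\right) = - \frac{4}{3} \approx -1.3333$)
$R{\left(A \right)} = - 2 \sqrt{-1 + A}$ ($R{\left(A \right)} = - 2 \sqrt{A - 1} = - 2 \sqrt{-1 + A}$)
$M{\left(h \right)} = \frac{1}{h - 2 \sqrt{-1 + h}}$
$- 303 M{\left(u \right)} - 317 = - \frac{303}{- \frac{4}{3} - 2 \sqrt{-1 - \frac{4}{3}}} - 317 = - \frac{303}{- \frac{4}{3} - 2 \sqrt{- \frac{7}{3}}} - 317 = - \frac{303}{- \frac{4}{3} - 2 \frac{i \sqrt{21}}{3}} - 317 = - \frac{303}{- \frac{4}{3} - \frac{2 i \sqrt{21}}{3}} - 317 = -317 - \frac{303}{- \frac{4}{3} - \frac{2 i \sqrt{21}}{3}}$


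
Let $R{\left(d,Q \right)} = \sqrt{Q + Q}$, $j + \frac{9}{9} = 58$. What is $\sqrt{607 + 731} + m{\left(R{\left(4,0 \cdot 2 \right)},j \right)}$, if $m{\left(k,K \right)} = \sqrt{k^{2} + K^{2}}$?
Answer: $57 + \sqrt{1338} \approx 93.579$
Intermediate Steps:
$j = 57$ ($j = -1 + 58 = 57$)
$R{\left(d,Q \right)} = \sqrt{2} \sqrt{Q}$ ($R{\left(d,Q \right)} = \sqrt{2 Q} = \sqrt{2} \sqrt{Q}$)
$m{\left(k,K \right)} = \sqrt{K^{2} + k^{2}}$
$\sqrt{607 + 731} + m{\left(R{\left(4,0 \cdot 2 \right)},j \right)} = \sqrt{607 + 731} + \sqrt{57^{2} + \left(\sqrt{2} \sqrt{0 \cdot 2}\right)^{2}} = \sqrt{1338} + \sqrt{3249 + \left(\sqrt{2} \sqrt{0}\right)^{2}} = \sqrt{1338} + \sqrt{3249 + \left(\sqrt{2} \cdot 0\right)^{2}} = \sqrt{1338} + \sqrt{3249 + 0^{2}} = \sqrt{1338} + \sqrt{3249 + 0} = \sqrt{1338} + \sqrt{3249} = \sqrt{1338} + 57 = 57 + \sqrt{1338}$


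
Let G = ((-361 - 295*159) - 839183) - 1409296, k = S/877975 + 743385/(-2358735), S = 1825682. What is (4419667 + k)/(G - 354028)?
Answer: -610182522590577718/365829490776944075 ≈ -1.6679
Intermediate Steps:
k = 243575105793/138060690775 (k = 1825682/877975 + 743385/(-2358735) = 1825682*(1/877975) + 743385*(-1/2358735) = 1825682/877975 - 49559/157249 = 243575105793/138060690775 ≈ 1.7643)
G = -2295745 (G = ((-361 - 46905) - 839183) - 1409296 = (-47266 - 839183) - 1409296 = -886449 - 1409296 = -2295745)
(4419667 + k)/(G - 354028) = (4419667 + 243575105793/138060690775)/(-2295745 - 354028) = (610182522590577718/138060690775)/(-2649773) = (610182522590577718/138060690775)*(-1/2649773) = -610182522590577718/365829490776944075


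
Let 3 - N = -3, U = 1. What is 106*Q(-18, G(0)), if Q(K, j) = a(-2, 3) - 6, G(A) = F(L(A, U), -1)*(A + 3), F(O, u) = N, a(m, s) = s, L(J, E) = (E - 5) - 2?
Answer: -318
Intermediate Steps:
N = 6 (N = 3 - 1*(-3) = 3 + 3 = 6)
L(J, E) = -7 + E (L(J, E) = (-5 + E) - 2 = -7 + E)
F(O, u) = 6
G(A) = 18 + 6*A (G(A) = 6*(A + 3) = 6*(3 + A) = 18 + 6*A)
Q(K, j) = -3 (Q(K, j) = 3 - 6 = -3)
106*Q(-18, G(0)) = 106*(-3) = -318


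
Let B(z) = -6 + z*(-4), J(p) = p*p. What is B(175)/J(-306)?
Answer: -353/46818 ≈ -0.0075398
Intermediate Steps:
J(p) = p²
B(z) = -6 - 4*z
B(175)/J(-306) = (-6 - 4*175)/((-306)²) = (-6 - 700)/93636 = -706*1/93636 = -353/46818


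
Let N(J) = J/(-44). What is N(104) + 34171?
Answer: 375855/11 ≈ 34169.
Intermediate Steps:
N(J) = -J/44 (N(J) = J*(-1/44) = -J/44)
N(104) + 34171 = -1/44*104 + 34171 = -26/11 + 34171 = 375855/11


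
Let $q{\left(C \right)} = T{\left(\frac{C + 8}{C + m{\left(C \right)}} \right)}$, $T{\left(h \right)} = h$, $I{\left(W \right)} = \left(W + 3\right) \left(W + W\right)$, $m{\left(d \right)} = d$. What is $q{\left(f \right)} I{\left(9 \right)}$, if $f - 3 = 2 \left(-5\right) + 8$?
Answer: $972$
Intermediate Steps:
$f = 1$ ($f = 3 + \left(2 \left(-5\right) + 8\right) = 3 + \left(-10 + 8\right) = 3 - 2 = 1$)
$I{\left(W \right)} = 2 W \left(3 + W\right)$ ($I{\left(W \right)} = \left(3 + W\right) 2 W = 2 W \left(3 + W\right)$)
$q{\left(C \right)} = \frac{8 + C}{2 C}$ ($q{\left(C \right)} = \frac{C + 8}{C + C} = \frac{8 + C}{2 C}$)
$q{\left(f \right)} I{\left(9 \right)} = \frac{8 + 1}{2 \cdot 1} \cdot 2 \cdot 9 \left(3 + 9\right) = \frac{1}{2} \cdot 1 \cdot 9 \cdot 2 \cdot 9 \cdot 12 = \frac{9}{2} \cdot 216 = 972$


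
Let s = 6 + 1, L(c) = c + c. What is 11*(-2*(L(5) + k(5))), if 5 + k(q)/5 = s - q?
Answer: 110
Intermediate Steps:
L(c) = 2*c
s = 7
k(q) = 10 - 5*q (k(q) = -25 + 5*(7 - q) = -25 + (35 - 5*q) = 10 - 5*q)
11*(-2*(L(5) + k(5))) = 11*(-2*(2*5 + (10 - 5*5))) = 11*(-2*(10 + (10 - 25))) = 11*(-2*(10 - 15)) = 11*(-2*(-5)) = 11*10 = 110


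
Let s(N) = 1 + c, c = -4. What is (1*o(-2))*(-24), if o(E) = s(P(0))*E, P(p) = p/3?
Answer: -144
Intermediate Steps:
P(p) = p/3 (P(p) = p*(⅓) = p/3)
s(N) = -3 (s(N) = 1 - 4 = -3)
o(E) = -3*E
(1*o(-2))*(-24) = (1*(-3*(-2)))*(-24) = (1*6)*(-24) = 6*(-24) = -144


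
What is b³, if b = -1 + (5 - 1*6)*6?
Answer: -343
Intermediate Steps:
b = -7 (b = -1 + (5 - 6)*6 = -1 - 1*6 = -1 - 6 = -7)
b³ = (-7)³ = -343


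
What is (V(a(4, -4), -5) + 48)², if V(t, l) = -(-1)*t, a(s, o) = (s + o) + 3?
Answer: 2601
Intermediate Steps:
a(s, o) = 3 + o + s (a(s, o) = (o + s) + 3 = 3 + o + s)
V(t, l) = t
(V(a(4, -4), -5) + 48)² = ((3 - 4 + 4) + 48)² = (3 + 48)² = 51² = 2601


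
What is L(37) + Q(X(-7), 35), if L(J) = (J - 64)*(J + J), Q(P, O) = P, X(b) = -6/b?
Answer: -13980/7 ≈ -1997.1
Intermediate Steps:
L(J) = 2*J*(-64 + J) (L(J) = (-64 + J)*(2*J) = 2*J*(-64 + J))
L(37) + Q(X(-7), 35) = 2*37*(-64 + 37) - 6/(-7) = 2*37*(-27) - 6*(-⅐) = -1998 + 6/7 = -13980/7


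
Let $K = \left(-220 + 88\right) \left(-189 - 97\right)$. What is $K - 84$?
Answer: $37668$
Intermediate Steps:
$K = 37752$ ($K = \left(-132\right) \left(-286\right) = 37752$)
$K - 84 = 37752 - 84 = 37668$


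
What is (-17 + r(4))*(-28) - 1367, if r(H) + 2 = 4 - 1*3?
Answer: -863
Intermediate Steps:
r(H) = -1 (r(H) = -2 + (4 - 1*3) = -2 + (4 - 3) = -2 + 1 = -1)
(-17 + r(4))*(-28) - 1367 = (-17 - 1)*(-28) - 1367 = -18*(-28) - 1367 = 504 - 1367 = -863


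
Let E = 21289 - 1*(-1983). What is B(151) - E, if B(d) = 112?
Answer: -23160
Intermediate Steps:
E = 23272 (E = 21289 + 1983 = 23272)
B(151) - E = 112 - 1*23272 = 112 - 23272 = -23160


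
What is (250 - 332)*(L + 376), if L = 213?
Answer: -48298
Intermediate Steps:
(250 - 332)*(L + 376) = (250 - 332)*(213 + 376) = -82*589 = -48298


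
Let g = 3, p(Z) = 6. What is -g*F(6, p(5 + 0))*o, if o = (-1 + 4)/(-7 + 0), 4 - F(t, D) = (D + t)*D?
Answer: -612/7 ≈ -87.429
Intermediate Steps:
F(t, D) = 4 - D*(D + t) (F(t, D) = 4 - (D + t)*D = 4 - D*(D + t))
o = -3/7 (o = 3/(-7) = 3*(-⅐) = -3/7 ≈ -0.42857)
-g*F(6, p(5 + 0))*o = -3*(4 - 1*6² - 1*6*6)*(-3)/7 = -3*(4 - 1*36 - 36)*(-3)/7 = -3*(4 - 36 - 36)*(-3)/7 = -3*(-68)*(-3)/7 = -(-204)*(-3)/7 = -1*612/7 = -612/7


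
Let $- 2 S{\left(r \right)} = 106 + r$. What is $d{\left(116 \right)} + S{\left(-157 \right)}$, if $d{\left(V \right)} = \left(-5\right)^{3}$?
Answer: $- \frac{199}{2} \approx -99.5$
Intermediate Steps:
$d{\left(V \right)} = -125$
$S{\left(r \right)} = -53 - \frac{r}{2}$ ($S{\left(r \right)} = - \frac{106 + r}{2} = -53 - \frac{r}{2}$)
$d{\left(116 \right)} + S{\left(-157 \right)} = -125 - - \frac{51}{2} = -125 + \left(-53 + \frac{157}{2}\right) = -125 + \frac{51}{2} = - \frac{199}{2}$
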